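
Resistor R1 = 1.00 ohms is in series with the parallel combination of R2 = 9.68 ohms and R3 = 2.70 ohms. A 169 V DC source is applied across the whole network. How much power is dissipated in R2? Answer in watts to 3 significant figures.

1360 W

Reduce the parallel pair to R_p first; the network is then a simple series string.
R_p = (9.68×2.70)/(9.68+2.70) = 2.111 Ω
R_total = 1.00 + 2.111 = 3.111 Ω
I = V / R_total = 169 / 3.111 = 54.32 A
Voltage across the parallel pair: V_p = I × R_p = 54.32 × 2.111 = 114.7 V
R2 is across V_p, so use P = V²/R for that branch.
P_R2 = (114.7)² / 9.68 = 1359 W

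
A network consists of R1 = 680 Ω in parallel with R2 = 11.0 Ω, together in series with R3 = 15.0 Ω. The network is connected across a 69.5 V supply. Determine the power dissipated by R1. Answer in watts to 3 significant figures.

Reduce the parallel combination to a single R_p; the circuit then becomes R_p in series with the remaining resistor.
R_p = (680×11.0)/(680+11.0) = 10.82 Ω
R_total = R_p + 15.0 = 10.82 + 15.0 = 25.82 Ω
I = V / R_total = 69.5 / 25.82 = 2.691 A
Voltage across the parallel pair: V_p = I × R_p = 2.691 × 10.82 = 29.13 V
R1 has V_p across it, so P = V_p²/R1.
P_R1 = (29.13)² / 680 = 1.248 W

1.25 W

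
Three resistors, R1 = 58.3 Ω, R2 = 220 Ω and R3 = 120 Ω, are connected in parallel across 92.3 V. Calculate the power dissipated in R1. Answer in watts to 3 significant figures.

Each parallel branch sees the full supply voltage, so P = V²/R applies directly to the target branch.
P_R1 = V² / R1 = (92.3)² / 58.3 Ω = 146.1 W

146 W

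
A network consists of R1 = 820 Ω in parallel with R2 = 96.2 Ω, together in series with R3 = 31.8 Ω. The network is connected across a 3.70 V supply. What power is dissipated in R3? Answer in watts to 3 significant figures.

Combine R1 and R2 into their parallel equivalent first, reducing the network to two series resistors.
R_p = (820×96.2)/(820+96.2) = 86.10 Ω
R_total = R_p + 31.8 = 86.10 + 31.8 = 117.9 Ω
I = V / R_total = 3.70 / 117.9 = 0.03138 A
R3 carries the full series current, so P = I²R.
P_R3 = (0.03138)² × 31.8 = 0.03132 W

0.0313 W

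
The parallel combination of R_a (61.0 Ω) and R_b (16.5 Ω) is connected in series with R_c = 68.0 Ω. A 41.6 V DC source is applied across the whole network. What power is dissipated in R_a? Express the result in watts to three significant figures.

Collapse the R_a‖R_b pair into one equivalent R_p; then R_p and R_c form a series string.
R_p = (61.0×16.5)/(61.0+16.5) = 12.99 Ω
R_total = R_p + 68.0 = 12.99 + 68.0 = 80.99 Ω
I = V / R_total = 41.6 / 80.99 = 0.5137 A
Voltage across the parallel pair: V_p = I × R_p = 0.5137 × 12.99 = 6.671 V
R_a has V_p across it, so P = V_p²/R_a.
P_R_a = (6.671)² / 61.0 = 0.7295 W

0.730 W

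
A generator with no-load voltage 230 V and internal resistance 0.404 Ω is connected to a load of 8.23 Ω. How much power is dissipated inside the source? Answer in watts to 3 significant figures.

r is in series with the load, so it carries the full circuit current — the loss in it is I²r.
I = ε / (r + R) = 230 / (0.404 + 8.23) = 26.64 A
P_int = I² r = (26.64)² × 0.404 = 286.7 W

287 W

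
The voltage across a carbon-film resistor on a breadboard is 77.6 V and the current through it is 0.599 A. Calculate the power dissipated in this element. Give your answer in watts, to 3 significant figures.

V and I are known directly — P = V I, no intermediate step needed.
P = 77.6 V × 0.5990 A = 46.48 W

46.5 W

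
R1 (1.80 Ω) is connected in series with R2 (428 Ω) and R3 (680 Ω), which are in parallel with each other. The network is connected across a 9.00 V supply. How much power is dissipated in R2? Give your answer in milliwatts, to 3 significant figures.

Collapse R2‖R3 to a single equivalent, reducing the network to two series elements.
R_p = (428×680)/(428+680) = 262.7 Ω
R_total = 1.80 + 262.7 = 264.5 Ω
I = V / R_total = 9.00 / 264.5 = 0.03403 A
Voltage across the parallel pair: V_p = I × R_p = 0.03403 × 262.7 = 8.939 V
R2 is across V_p, so use P = V²/R for that branch.
P_R2 = (8.939)² / 428 = 0.1867 W

187 mW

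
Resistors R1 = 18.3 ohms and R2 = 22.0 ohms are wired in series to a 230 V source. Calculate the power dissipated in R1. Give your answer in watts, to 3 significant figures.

596 W

The current is common to all series resistors; compute it, then apply P = I²R for the target.
R_total = 18.3 + 22.0 = 40.30 Ω
I = V / R_total = 230 / 40.30 = 5.707 A
P_R1 = I² × R1 = (5.707)² × 18.3 = 596.1 W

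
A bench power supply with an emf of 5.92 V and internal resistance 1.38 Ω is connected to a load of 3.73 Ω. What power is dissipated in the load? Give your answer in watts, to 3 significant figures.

5.01 W

Load and internal resistance form a series loop — compute the loop current, then the load power via I²R.
I = ε / (r + R) = 5.92 / (1.38 + 3.73) = 1.159 A
P_load = I² R = (1.159)² × 3.73 = 5.006 W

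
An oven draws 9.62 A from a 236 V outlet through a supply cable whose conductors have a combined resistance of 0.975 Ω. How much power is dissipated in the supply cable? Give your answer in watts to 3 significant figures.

Only the current and the line resistance are needed for the I²R loss.
The supply cable carries the full 9.62 A.
P_line = I² R_line = (9.620)² × 0.975 = 90.23 W

90.2 W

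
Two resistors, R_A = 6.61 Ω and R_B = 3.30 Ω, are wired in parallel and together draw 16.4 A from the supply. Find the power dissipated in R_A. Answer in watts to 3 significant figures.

The branches share the same voltage, but only the total current is given — find V from the equivalent resistance first.
1/R_eq = 1/6.61 + 1/3.30 ⇒ R_eq = 2.201 Ω
V = I_total × R_eq = 16.40 × 2.201 = 36.10 V
P_R_A = V² / R_A = (36.10)² / 6.61 = 197.1 W

197 W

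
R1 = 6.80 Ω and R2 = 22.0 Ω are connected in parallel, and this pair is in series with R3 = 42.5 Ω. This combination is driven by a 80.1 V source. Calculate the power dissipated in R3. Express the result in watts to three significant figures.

120 W

Reduce the parallel combination to a single R_p; the circuit then becomes R_p in series with the remaining resistor.
R_p = (6.80×22.0)/(6.80+22.0) = 5.194 Ω
R_total = R_p + 42.5 = 5.194 + 42.5 = 47.69 Ω
I = V / R_total = 80.1 / 47.69 = 1.679 A
R3 is the series element, so its power is I²R.
P_R3 = (1.679)² × 42.5 = 119.9 W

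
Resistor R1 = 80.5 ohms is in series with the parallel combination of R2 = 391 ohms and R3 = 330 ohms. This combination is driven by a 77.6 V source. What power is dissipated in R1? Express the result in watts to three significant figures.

Reduce the parallel pair to R_p first; the network is then a simple series string.
R_p = (391×330)/(391+330) = 179.0 Ω
R_total = 80.5 + 179.0 = 259.5 Ω
I = V / R_total = 77.6 / 259.5 = 0.2991 A
The full supply current passes through R1: P = I²R.
P_R1 = (0.2991)² × 80.5 = 7.201 W

7.20 W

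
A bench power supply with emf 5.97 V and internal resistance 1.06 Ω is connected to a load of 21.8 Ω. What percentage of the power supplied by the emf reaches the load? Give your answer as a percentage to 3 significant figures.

η = P_load/(P_load+P_int) = I²R/(I²R+I²r) = R/(R+r) — the I² cancels for series elements.
η = R / (R + r) = 21.8 / (21.8 + 1.06) = 0.9536

95.4 %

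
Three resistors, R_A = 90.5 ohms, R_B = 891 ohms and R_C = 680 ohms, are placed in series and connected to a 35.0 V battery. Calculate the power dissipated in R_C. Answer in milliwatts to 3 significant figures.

Every series element carries the same I. Get I from the total resistance, then P = I² × R_C.
R_total = 90.5 + 891 + 680 = 1662 Ω
I = V / R_total = 35.0 / 1662 = 0.02107 A
P_R_C = I² × R_C = (0.02107)² × 680 = 0.3017 W

302 mW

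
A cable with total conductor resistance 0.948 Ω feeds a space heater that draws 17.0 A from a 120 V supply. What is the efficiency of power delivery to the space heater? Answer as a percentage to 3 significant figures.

The cable carries the full 17.0 A.
P_line = I² R_line = (17.00)² × 0.948 = 274.0 W
P_source = V I = 120 × 17.00 = 2040 W; P_load = 1766 W
η = P_load / P_source = 1766 / 2040 = 0.8657

86.6 %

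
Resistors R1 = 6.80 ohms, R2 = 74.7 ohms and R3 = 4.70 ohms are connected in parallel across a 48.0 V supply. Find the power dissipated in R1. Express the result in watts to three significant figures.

R1 sits directly across the source, so P = V²/R with V = 48.0 V.
P_R1 = V² / R1 = (48.0)² / 6.80 Ω = 338.8 W

339 W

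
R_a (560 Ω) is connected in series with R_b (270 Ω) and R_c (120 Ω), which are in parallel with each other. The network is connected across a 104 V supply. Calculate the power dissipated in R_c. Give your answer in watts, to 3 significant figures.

Collapse R_b‖R_c to a single equivalent, reducing the network to two series elements.
R_p = (270×120)/(270+120) = 83.08 Ω
R_total = 560 + 83.08 = 643.1 Ω
I = V / R_total = 104 / 643.1 = 0.1617 A
Voltage across the parallel pair: V_p = I × R_p = 0.1617 × 83.08 = 13.44 V
R_c is across V_p, so use P = V²/R for that branch.
P_R_c = (13.44)² / 120 = 1.504 W

1.50 W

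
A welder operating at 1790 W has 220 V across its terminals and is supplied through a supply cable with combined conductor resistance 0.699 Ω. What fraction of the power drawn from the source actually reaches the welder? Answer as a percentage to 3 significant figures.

97.5 %

I = P / V = 1790 / 220 = 8.136 A through the supply cable.
P_line = I² R_line = (8.136)² × 0.699 = 46.27 W
P_source = P_load + P_line = 1790 + 46.27 = 1836 W
η = P_load / P_source = 1790 / 1836 = 0.9748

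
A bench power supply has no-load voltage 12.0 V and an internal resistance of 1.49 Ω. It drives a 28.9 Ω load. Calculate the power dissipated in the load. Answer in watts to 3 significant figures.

4.51 W

Find the circuit current first, then P = I²R for the load (series elements share I).
I = ε / (r + R) = 12.0 / (1.49 + 28.9) = 0.3949 A
P_load = I² R = (0.3949)² × 28.9 = 4.506 W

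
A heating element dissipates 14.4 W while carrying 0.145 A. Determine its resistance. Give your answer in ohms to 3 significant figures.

685 Ω

Rearranging the power relation for the two known quantities gives R = P / I².
R = 14.4 / (0.1450)² = 684.9 Ω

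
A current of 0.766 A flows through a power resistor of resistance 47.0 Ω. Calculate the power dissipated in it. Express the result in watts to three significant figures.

Current and resistance are given, so P = I²R is the direct form.
P = (0.7660 A)² × 47.0 Ω = 27.58 W

27.6 W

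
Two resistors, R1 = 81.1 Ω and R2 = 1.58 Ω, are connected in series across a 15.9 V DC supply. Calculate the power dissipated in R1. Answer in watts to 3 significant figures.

3.00 W

The current is common to all series resistors; compute it, then apply P = I²R for the target.
R_total = 81.1 + 1.58 = 82.68 Ω
I = V / R_total = 15.9 / 82.68 = 0.1923 A
P_R1 = I² × R1 = (0.1923)² × 81.1 = 2.999 W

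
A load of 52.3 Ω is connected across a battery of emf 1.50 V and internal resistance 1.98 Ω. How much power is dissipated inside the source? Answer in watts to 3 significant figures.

Internal loss is I²r, with I set by the total series resistance r+R.
I = ε / (r + R) = 1.50 / (1.98 + 52.3) = 0.02763 A
P_int = I² r = (0.02763)² × 1.98 = 0.001512 W

0.00151 W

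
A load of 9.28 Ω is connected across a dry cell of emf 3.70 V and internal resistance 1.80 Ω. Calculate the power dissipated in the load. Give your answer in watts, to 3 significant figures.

The internal resistance and the load are in series, so the same I flows through both; get I from ε/(r+R), then I²R for the load.
I = ε / (r + R) = 3.70 / (1.80 + 9.28) = 0.3339 A
P_load = I² R = (0.3339)² × 9.28 = 1.035 W

1.03 W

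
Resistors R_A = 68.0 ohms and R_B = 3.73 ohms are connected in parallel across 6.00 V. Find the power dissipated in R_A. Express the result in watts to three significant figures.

R_A sits directly across the source, so P = V²/R with V = 6.00 V.
P_R_A = V² / R_A = (6.00)² / 68.0 Ω = 0.5294 W

0.529 W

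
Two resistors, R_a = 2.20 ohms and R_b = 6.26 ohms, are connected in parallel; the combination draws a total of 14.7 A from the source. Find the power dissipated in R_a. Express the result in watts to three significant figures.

Parallel branches share V, not I — compute V via R_eq, then use V²/R for the target branch.
1/R_eq = 1/2.20 + 1/6.26 ⇒ R_eq = 1.628 Ω
V = I_total × R_eq = 14.70 × 1.628 = 23.93 V
P_R_a = V² / R_a = (23.93)² / 2.20 = 260.3 W

260 W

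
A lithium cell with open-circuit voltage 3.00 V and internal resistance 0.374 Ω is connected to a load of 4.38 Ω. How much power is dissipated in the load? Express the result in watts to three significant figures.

1.74 W

Find the circuit current first, then P = I²R for the load (series elements share I).
I = ε / (r + R) = 3.00 / (0.374 + 4.38) = 0.6310 A
P_load = I² R = (0.6310)² × 4.38 = 1.744 W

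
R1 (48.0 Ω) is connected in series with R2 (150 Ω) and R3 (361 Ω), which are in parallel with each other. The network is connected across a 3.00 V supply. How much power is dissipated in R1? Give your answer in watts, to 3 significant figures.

Collapse R2‖R3 to a single equivalent, reducing the network to two series elements.
R_p = (150×361)/(150+361) = 106.0 Ω
R_total = 48.0 + 106.0 = 154.0 Ω
I = V / R_total = 3.00 / 154.0 = 0.01948 A
R1 carries the full series current, so P = I²R.
P_R1 = (0.01948)² × 48.0 = 0.01822 W

0.0182 W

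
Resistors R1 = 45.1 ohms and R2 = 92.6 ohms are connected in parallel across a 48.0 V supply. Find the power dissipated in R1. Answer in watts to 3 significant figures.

51.1 W

Every branch has 48.0 V across it, so for R1 the power is simply V²/R.
P_R1 = V² / R1 = (48.0)² / 45.1 Ω = 51.09 W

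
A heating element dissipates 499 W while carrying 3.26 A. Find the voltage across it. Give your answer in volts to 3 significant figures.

Rearranging the power relation for the two known quantities gives V = P / I.
V = 499 / 3.260 = 153.1 V

153 V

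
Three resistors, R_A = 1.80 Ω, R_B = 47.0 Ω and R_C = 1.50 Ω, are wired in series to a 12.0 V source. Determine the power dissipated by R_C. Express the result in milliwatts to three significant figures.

85.4 mW

Series elements share the same current, so find I first, then use P = I²R.
R_total = 1.80 + 47.0 + 1.50 = 50.30 Ω
I = V / R_total = 12.0 / 50.30 = 0.2386 A
P_R_C = I² × R_C = (0.2386)² × 1.50 = 0.08537 W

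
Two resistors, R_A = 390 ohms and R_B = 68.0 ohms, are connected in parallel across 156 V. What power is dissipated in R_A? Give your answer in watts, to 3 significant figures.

Every branch has 156 V across it, so for R_A the power is simply V²/R.
P_R_A = V² / R_A = (156)² / 390 Ω = 62.40 W

62.4 W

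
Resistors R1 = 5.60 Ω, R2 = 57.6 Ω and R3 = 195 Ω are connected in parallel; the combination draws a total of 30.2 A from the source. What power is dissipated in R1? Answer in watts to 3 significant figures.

Parallel branches share V, not I — compute V via R_eq, then use V²/R for the target branch.
1/R_eq = 1/5.60 + 1/57.6 + 1/195 ⇒ R_eq = 4.974 Ω
V = I_total × R_eq = 30.20 × 4.974 = 150.2 V
P_R1 = V² / R1 = (150.2)² / 5.60 = 4029 W

4030 W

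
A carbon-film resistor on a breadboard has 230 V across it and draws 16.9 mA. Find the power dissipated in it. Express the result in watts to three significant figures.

V and I are known directly — P = V I, no intermediate step needed.
P = 230 V × 0.01690 A = 3.887 W

3.89 W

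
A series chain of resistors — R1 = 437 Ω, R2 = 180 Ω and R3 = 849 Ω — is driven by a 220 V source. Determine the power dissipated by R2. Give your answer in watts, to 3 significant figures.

The current is common to all series resistors; compute it, then apply P = I²R for the target.
R_total = 437 + 180 + 849 = 1466 Ω
I = V / R_total = 220 / 1466 = 0.1501 A
P_R2 = I² × R2 = (0.1501)² × 180 = 4.054 W

4.05 W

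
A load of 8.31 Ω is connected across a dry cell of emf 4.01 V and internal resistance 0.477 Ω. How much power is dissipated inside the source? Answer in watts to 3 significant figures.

Internal loss is I²r, with I set by the total series resistance r+R.
I = ε / (r + R) = 4.01 / (0.477 + 8.31) = 0.4564 A
P_int = I² r = (0.4564)² × 0.477 = 0.09934 W

0.0993 W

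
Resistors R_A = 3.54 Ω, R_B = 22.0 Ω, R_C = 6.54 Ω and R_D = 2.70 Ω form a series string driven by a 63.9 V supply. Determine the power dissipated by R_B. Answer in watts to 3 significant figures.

In a series string the same current flows through every resistor — find that current, then P = I²R for the one we want.
R_total = 3.54 + 22.0 + 6.54 + 2.70 = 34.78 Ω
I = V / R_total = 63.9 / 34.78 = 1.837 A
P_R_B = I² × R_B = (1.837)² × 22.0 = 74.26 W

74.3 W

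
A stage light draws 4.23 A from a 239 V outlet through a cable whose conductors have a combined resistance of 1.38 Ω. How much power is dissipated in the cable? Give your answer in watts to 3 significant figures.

24.7 W

Only the current and the line resistance are needed for the I²R loss.
The cable carries the full 4.23 A.
P_line = I² R_line = (4.230)² × 1.38 = 24.69 W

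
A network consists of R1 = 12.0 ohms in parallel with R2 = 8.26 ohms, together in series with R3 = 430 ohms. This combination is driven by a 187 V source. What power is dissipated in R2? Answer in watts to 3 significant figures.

0.536 W

Reduce the parallel combination to a single R_p; the circuit then becomes R_p in series with the remaining resistor.
R_p = (12.0×8.26)/(12.0+8.26) = 4.892 Ω
R_total = R_p + 430 = 4.892 + 430 = 434.9 Ω
I = V / R_total = 187 / 434.9 = 0.4300 A
Voltage across the parallel pair: V_p = I × R_p = 0.4300 × 4.892 = 2.104 V
R2 has V_p across it, so P = V_p²/R2.
P_R2 = (2.104)² / 8.26 = 0.5358 W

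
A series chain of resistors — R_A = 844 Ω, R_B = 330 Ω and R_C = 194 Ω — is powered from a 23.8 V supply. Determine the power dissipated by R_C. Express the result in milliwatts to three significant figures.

Series elements share the same current, so find I first, then use P = I²R.
R_total = 844 + 330 + 194 = 1368 Ω
I = V / R_total = 23.8 / 1368 = 0.01740 A
P_R_C = I² × R_C = (0.01740)² × 194 = 0.05872 W

58.7 mW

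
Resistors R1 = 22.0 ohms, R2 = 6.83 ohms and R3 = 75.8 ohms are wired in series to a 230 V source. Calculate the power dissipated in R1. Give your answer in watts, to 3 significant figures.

Every series element carries the same I. Get I from the total resistance, then P = I² × R1.
R_total = 22.0 + 6.83 + 75.8 = 104.6 Ω
I = V / R_total = 230 / 104.6 = 2.198 A
P_R1 = I² × R1 = (2.198)² × 22.0 = 106.3 W

106 W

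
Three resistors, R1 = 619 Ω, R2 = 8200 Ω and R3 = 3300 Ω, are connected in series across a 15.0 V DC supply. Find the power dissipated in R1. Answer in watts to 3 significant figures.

Series elements share the same current, so find I first, then use P = I²R.
R_total = 619 + 8200 + 3300 = 12120 Ω
I = V / R_total = 15.0 / 12120 = 0.001238 A
P_R1 = I² × R1 = (0.001238)² × 619 = 0.0009483 W

0.000948 W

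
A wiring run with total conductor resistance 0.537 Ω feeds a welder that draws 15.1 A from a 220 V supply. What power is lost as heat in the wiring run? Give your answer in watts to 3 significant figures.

122 W

Line loss is just I²R for the cable — we know both I and R_line directly.
The wiring run carries the full 15.1 A.
P_line = I² R_line = (15.10)² × 0.537 = 122.4 W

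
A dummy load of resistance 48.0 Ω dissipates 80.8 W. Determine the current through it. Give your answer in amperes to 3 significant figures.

1.30 A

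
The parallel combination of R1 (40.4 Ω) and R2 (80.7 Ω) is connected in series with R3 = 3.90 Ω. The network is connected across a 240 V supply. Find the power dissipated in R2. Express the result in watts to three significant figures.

545 W

Collapse the R1‖R2 pair into one equivalent R_p; then R_p and R3 form a series string.
R_p = (40.4×80.7)/(40.4+80.7) = 26.92 Ω
R_total = R_p + 3.90 = 26.92 + 3.90 = 30.82 Ω
I = V / R_total = 240 / 30.82 = 7.787 A
Voltage across the parallel pair: V_p = I × R_p = 7.787 × 26.92 = 209.6 V
R2 has V_p across it, so P = V_p²/R2.
P_R2 = (209.6)² / 80.7 = 544.6 W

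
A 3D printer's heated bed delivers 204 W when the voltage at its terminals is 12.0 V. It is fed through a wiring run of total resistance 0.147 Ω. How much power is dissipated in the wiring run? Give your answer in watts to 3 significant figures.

42.5 W

The wiring run and load are in series, so the same current flows in both; the loss is I²R_line.
I = P / V = 204 / 12.0 = 17.00 A through the wiring run.
P_line = I² R_line = (17.00)² × 0.147 = 42.48 W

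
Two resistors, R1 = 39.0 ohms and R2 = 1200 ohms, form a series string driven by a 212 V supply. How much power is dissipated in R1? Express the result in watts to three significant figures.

Since the resistors are in series they all carry the loop current I = V/R_total; the power in any one is I²R.
R_total = 39.0 + 1200 = 1239 Ω
I = V / R_total = 212 / 1239 = 0.1711 A
P_R1 = I² × R1 = (0.1711)² × 39.0 = 1.142 W

1.14 W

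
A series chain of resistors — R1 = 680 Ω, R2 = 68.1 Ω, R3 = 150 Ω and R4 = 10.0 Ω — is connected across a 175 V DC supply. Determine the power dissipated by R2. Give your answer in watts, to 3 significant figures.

The current is common to all series resistors; compute it, then apply P = I²R for the target.
R_total = 680 + 68.1 + 150 + 10.0 = 908.1 Ω
I = V / R_total = 175 / 908.1 = 0.1927 A
P_R2 = I² × R2 = (0.1927)² × 68.1 = 2.529 W

2.53 W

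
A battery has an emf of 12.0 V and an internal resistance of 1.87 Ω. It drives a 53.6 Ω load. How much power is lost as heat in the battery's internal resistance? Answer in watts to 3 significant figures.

The source's internal resistance is just another series element carrying I; its dissipation is I²r.
I = ε / (r + R) = 12.0 / (1.87 + 53.6) = 0.2163 A
P_int = I² r = (0.2163)² × 1.87 = 0.08752 W

0.0875 W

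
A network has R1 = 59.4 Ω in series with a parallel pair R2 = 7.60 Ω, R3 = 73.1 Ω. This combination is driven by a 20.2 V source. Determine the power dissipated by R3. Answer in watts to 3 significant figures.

First combine the parallel branches into one equivalent R_p, then R1 + R_p is a series pair.
R_p = (7.60×73.1)/(7.60+73.1) = 6.884 Ω
R_total = 59.4 + 6.884 = 66.28 Ω
I = V / R_total = 20.2 / 66.28 = 0.3047 A
Voltage across the parallel pair: V_p = I × R_p = 0.3047 × 6.884 = 2.098 V
R3 sees V_p directly, so P = V_p² / R3.
P_R3 = (2.098)² / 73.1 = 0.06021 W

0.0602 W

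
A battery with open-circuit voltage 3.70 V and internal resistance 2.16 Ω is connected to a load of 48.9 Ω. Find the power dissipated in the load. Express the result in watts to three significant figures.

0.257 W

With r and R in series, I = ε/(r+R); the load dissipates I²R.
I = ε / (r + R) = 3.70 / (2.16 + 48.9) = 0.07246 A
P_load = I² R = (0.07246)² × 48.9 = 0.2568 W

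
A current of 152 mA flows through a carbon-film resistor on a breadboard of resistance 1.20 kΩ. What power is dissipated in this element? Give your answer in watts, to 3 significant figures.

27.7 W

Knowing I and R, the power is just I²R — no need to find V first.
P = (0.1520 A)² × 1200 Ω = 27.72 W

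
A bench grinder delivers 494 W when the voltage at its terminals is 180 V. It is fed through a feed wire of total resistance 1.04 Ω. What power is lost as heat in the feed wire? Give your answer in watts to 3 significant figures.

7.83 W

Line loss is just I²R for the cable — we know both I and R_line directly.
I = P / V = 494 / 180 = 2.744 A through the feed wire.
P_line = I² R_line = (2.744)² × 1.04 = 7.833 W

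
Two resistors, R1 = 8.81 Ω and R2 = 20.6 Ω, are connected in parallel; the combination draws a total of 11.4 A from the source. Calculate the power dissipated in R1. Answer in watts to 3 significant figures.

562 W

Parallel branches share V, not I — compute V via R_eq, then use V²/R for the target branch.
1/R_eq = 1/8.81 + 1/20.6 ⇒ R_eq = 6.171 Ω
V = I_total × R_eq = 11.40 × 6.171 = 70.35 V
P_R1 = V² / R1 = (70.35)² / 8.81 = 561.7 W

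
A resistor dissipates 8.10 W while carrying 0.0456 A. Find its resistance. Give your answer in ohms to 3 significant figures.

3900 Ω

The two known quantities fix the third via R = P / I².
R = 8.10 / (0.04560)² = 3895 Ω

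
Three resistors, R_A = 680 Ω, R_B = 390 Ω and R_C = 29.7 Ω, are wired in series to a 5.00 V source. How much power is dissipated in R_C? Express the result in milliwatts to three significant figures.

In a series string the same current flows through every resistor — find that current, then P = I²R for the one we want.
R_total = 680 + 390 + 29.7 = 1100 Ω
I = V / R_total = 5.00 / 1100 = 0.004547 A
P_R_C = I² × R_C = (0.004547)² × 29.7 = 0.0006140 W

0.614 mW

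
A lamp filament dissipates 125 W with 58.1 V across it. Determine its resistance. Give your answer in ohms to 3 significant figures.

27.0 Ω

Inverting the appropriate power form: R = V² / P.
R = (58.1)² / 125 = 27.00 Ω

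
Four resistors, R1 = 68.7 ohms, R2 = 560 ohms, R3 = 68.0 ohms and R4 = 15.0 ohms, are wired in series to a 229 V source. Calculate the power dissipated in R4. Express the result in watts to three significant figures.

1.55 W

Series elements share the same current, so find I first, then use P = I²R.
R_total = 68.7 + 560 + 68.0 + 15.0 = 711.7 Ω
I = V / R_total = 229 / 711.7 = 0.3218 A
P_R4 = I² × R4 = (0.3218)² × 15.0 = 1.553 W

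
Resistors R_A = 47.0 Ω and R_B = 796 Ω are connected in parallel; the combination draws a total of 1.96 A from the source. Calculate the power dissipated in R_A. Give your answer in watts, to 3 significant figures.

161 W

Parallel branches share V, not I — compute V via R_eq, then use V²/R for the target branch.
1/R_eq = 1/47.0 + 1/796 ⇒ R_eq = 44.38 Ω
V = I_total × R_eq = 1.960 × 44.38 = 86.98 V
P_R_A = V² / R_A = (86.98)² / 47.0 = 161.0 W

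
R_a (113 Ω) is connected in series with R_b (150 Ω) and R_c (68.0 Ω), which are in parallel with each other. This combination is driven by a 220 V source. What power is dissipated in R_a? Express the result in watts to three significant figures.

Reduce the parallel pair to R_p first; the network is then a simple series string.
R_p = (150×68.0)/(150+68.0) = 46.79 Ω
R_total = 113 + 46.79 = 159.8 Ω
I = V / R_total = 220 / 159.8 = 1.377 A
R_a carries the full series current, so P = I²R.
P_R_a = (1.377)² × 113 = 214.2 W

214 W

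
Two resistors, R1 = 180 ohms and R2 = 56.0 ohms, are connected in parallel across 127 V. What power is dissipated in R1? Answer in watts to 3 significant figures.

89.6 W

R1 sits directly across the source, so P = V²/R with V = 127 V.
P_R1 = V² / R1 = (127)² / 180 Ω = 89.61 W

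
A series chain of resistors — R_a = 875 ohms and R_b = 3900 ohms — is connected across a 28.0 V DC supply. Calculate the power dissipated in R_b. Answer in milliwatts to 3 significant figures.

Every series element carries the same I. Get I from the total resistance, then P = I² × R_b.
R_total = 875 + 3900 = 4775 Ω
I = V / R_total = 28.0 / 4775 = 0.005864 A
P_R_b = I² × R_b = (0.005864)² × 3900 = 0.1341 W

134 mW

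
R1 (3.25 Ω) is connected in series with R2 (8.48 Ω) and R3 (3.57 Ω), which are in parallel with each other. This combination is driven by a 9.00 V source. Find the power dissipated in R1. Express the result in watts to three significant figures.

Reduce the parallel pair to R_p first; the network is then a simple series string.
R_p = (8.48×3.57)/(8.48+3.57) = 2.512 Ω
R_total = 3.25 + 2.512 = 5.762 Ω
I = V / R_total = 9.00 / 5.762 = 1.562 A
The full supply current passes through R1: P = I²R.
P_R1 = (1.562)² × 3.25 = 7.928 W

7.93 W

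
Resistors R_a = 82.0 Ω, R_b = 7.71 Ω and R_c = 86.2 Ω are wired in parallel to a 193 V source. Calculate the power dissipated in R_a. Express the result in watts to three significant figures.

454 W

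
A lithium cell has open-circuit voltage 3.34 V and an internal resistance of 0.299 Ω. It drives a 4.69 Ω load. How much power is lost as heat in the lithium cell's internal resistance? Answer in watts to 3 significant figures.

The internal resistance carries the same current as the load; P_int = I²r.
I = ε / (r + R) = 3.34 / (0.299 + 4.69) = 0.6695 A
P_int = I² r = (0.6695)² × 0.299 = 0.1340 W

0.134 W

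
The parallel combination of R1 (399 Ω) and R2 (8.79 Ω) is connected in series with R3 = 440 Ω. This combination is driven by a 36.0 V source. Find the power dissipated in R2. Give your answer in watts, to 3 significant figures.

0.0542 W

First find R_p for the parallel pair, then treat R_p + R3 as a series loop.
R_p = (399×8.79)/(399+8.79) = 8.601 Ω
R_total = R_p + 440 = 8.601 + 440 = 448.6 Ω
I = V / R_total = 36.0 / 448.6 = 0.08025 A
Voltage across the parallel pair: V_p = I × R_p = 0.08025 × 8.601 = 0.6902 V
R2 sits across V_p; its power is V_p²/R.
P_R2 = (0.6902)² / 8.79 = 0.05419 W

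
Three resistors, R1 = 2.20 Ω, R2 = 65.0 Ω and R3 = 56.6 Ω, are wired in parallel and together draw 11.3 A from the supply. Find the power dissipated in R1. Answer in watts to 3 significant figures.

244 W

Parallel branches share V, not I — compute V via R_eq, then use V²/R for the target branch.
1/R_eq = 1/2.20 + 1/65.0 + 1/56.6 ⇒ R_eq = 2.051 Ω
V = I_total × R_eq = 11.30 × 2.051 = 23.17 V
P_R1 = V² / R1 = (23.17)² / 2.20 = 244.1 W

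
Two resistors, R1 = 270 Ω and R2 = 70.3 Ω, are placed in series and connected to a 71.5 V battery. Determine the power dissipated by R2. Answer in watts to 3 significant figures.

Series elements share the same current, so find I first, then use P = I²R.
R_total = 270 + 70.3 = 340.3 Ω
I = V / R_total = 71.5 / 340.3 = 0.2101 A
P_R2 = I² × R2 = (0.2101)² × 70.3 = 3.103 W

3.10 W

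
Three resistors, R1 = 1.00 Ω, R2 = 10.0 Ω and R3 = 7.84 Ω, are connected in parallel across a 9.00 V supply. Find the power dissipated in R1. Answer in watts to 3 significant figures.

Each parallel branch sees the full supply voltage, so P = V²/R applies directly to the target branch.
P_R1 = V² / R1 = (9.00)² / 1.00 Ω = 81.00 W

81.0 W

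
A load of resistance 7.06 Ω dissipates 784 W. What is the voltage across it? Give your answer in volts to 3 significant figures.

Rearranging the power relation for the two known quantities gives V = √(P R).
V = √(784 × 7.06) = 74.40 V

74.4 V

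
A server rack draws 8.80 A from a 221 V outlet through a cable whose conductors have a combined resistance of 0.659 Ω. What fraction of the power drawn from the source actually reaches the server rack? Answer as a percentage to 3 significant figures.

97.4 %

The cable carries the full 8.80 A.
P_line = I² R_line = (8.800)² × 0.659 = 51.03 W
P_source = V I = 221 × 8.800 = 1945 W; P_load = 1894 W
η = P_load / P_source = 1894 / 1945 = 0.9738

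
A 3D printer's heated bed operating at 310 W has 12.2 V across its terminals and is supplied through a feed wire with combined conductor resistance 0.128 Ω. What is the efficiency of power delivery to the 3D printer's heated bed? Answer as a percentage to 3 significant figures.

79.0 %

I = P / V = 310 / 12.2 = 25.41 A through the feed wire.
P_line = I² R_line = (25.41)² × 0.128 = 82.64 W
P_source = P_load + P_line = 310.0 + 82.64 = 392.6 W
η = P_load / P_source = 310.0 / 392.6 = 0.7895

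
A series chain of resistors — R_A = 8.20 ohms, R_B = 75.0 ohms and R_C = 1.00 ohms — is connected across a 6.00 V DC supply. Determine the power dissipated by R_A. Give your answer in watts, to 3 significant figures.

0.0416 W

Every series element carries the same I. Get I from the total resistance, then P = I² × R_A.
R_total = 8.20 + 75.0 + 1.00 = 84.20 Ω
I = V / R_total = 6.00 / 84.20 = 0.07126 A
P_R_A = I² × R_A = (0.07126)² × 8.20 = 0.04164 W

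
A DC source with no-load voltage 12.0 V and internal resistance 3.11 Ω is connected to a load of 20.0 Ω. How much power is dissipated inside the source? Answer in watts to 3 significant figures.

0.839 W

r is in series with the load, so it carries the full circuit current — the loss in it is I²r.
I = ε / (r + R) = 12.0 / (3.11 + 20.0) = 0.5193 A
P_int = I² r = (0.5193)² × 3.11 = 0.8385 W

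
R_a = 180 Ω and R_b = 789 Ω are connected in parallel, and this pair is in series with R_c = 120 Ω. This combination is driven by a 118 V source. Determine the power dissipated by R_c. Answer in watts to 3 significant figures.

Collapse the R_a‖R_b pair into one equivalent R_p; then R_p and R_c form a series string.
R_p = (180×789)/(180+789) = 146.6 Ω
R_total = R_p + 120 = 146.6 + 120 = 266.6 Ω
I = V / R_total = 118 / 266.6 = 0.4427 A
All the supply current flows through R_c; use P = I²R_c.
P_R_c = (0.4427)² × 120 = 23.51 W

23.5 W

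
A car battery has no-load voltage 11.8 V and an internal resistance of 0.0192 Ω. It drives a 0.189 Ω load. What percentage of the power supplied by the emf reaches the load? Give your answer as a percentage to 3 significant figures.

The source delivers εI, of which I²R reaches the load and I²r is lost; since I is common, η = R/(R+r).
η = R / (R + r) = 0.189 / (0.189 + 0.0192) = 0.9078

90.8 %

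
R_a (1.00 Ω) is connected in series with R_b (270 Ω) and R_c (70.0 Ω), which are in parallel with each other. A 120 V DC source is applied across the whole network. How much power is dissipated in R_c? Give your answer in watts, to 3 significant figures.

Collapse R_b‖R_c to a single equivalent, reducing the network to two series elements.
R_p = (270×70.0)/(270+70.0) = 55.59 Ω
R_total = 1.00 + 55.59 = 56.59 Ω
I = V / R_total = 120 / 56.59 = 2.121 A
Voltage across the parallel pair: V_p = I × R_p = 2.121 × 55.59 = 117.9 V
R_c sees V_p directly, so P = V_p² / R_c.
P_R_c = (117.9)² / 70.0 = 198.5 W

199 W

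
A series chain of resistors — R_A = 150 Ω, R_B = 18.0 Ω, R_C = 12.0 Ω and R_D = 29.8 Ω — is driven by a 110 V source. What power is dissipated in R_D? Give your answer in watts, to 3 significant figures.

Since the resistors are in series they all carry the loop current I = V/R_total; the power in any one is I²R.
R_total = 150 + 18.0 + 12.0 + 29.8 = 209.8 Ω
I = V / R_total = 110 / 209.8 = 0.5243 A
P_R_D = I² × R_D = (0.5243)² × 29.8 = 8.192 W

8.19 W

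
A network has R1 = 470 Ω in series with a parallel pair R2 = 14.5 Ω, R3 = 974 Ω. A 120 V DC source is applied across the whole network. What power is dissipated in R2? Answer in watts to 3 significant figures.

0.864 W

Collapse R2‖R3 to a single equivalent, reducing the network to two series elements.
R_p = (14.5×974)/(14.5+974) = 14.29 Ω
R_total = 470 + 14.29 = 484.3 Ω
I = V / R_total = 120 / 484.3 = 0.2478 A
Voltage across the parallel pair: V_p = I × R_p = 0.2478 × 14.29 = 3.540 V
R2 sees V_p directly, so P = V_p² / R2.
P_R2 = (3.540)² / 14.5 = 0.8643 W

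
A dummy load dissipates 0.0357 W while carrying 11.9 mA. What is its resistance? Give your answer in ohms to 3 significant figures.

252 Ω

Rearranging the power relation for the two known quantities gives R = P / I².
R = 0.0357 / (0.01190)² = 252.1 Ω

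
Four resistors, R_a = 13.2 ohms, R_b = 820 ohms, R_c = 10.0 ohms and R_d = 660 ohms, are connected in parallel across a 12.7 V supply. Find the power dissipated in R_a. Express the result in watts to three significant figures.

Every branch has 12.7 V across it, so for R_a the power is simply V²/R.
P_R_a = V² / R_a = (12.7)² / 13.2 Ω = 12.22 W

12.2 W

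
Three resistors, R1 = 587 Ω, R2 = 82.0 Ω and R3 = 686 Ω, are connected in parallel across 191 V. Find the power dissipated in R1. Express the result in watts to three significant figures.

R1 sits directly across the source, so P = V²/R with V = 191 V.
P_R1 = V² / R1 = (191)² / 587 Ω = 62.15 W

62.1 W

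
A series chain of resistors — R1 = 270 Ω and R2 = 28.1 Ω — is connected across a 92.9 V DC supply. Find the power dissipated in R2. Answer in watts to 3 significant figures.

2.73 W

In a series string the same current flows through every resistor — find that current, then P = I²R for the one we want.
R_total = 270 + 28.1 = 298.1 Ω
I = V / R_total = 92.9 / 298.1 = 0.3116 A
P_R2 = I² × R2 = (0.3116)² × 28.1 = 2.729 W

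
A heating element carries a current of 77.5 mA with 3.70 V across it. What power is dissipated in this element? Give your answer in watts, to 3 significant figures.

0.287 W

V and I are known directly — P = V I, no intermediate step needed.
P = 3.70 V × 0.07750 A = 0.2868 W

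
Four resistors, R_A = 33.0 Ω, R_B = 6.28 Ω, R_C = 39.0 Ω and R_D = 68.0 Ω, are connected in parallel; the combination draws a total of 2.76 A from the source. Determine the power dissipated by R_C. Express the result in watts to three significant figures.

The branches share the same voltage, but only the total current is given — find V from the equivalent resistance first.
1/R_eq = 1/33.0 + 1/6.28 + 1/39.0 + 1/68.0 ⇒ R_eq = 4.350 Ω
V = I_total × R_eq = 2.760 × 4.350 = 12.01 V
P_R_C = V² / R_C = (12.01)² / 39.0 = 3.696 W

3.70 W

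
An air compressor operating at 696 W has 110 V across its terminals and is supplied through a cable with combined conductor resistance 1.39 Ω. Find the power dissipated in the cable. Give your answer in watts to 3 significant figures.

Only the current and the line resistance are needed for the I²R loss.
I = P / V = 696 / 110 = 6.327 A through the cable.
P_line = I² R_line = (6.327)² × 1.39 = 55.65 W

55.6 W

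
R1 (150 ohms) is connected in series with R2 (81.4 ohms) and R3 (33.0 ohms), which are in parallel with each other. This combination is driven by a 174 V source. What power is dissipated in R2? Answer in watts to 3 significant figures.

First combine the parallel branches into one equivalent R_p, then R1 + R_p is a series pair.
R_p = (81.4×33.0)/(81.4+33.0) = 23.48 Ω
R_total = 150 + 23.48 = 173.5 Ω
I = V / R_total = 174 / 173.5 = 1.003 A
Voltage across the parallel pair: V_p = I × R_p = 1.003 × 23.48 = 23.55 V
R2 sees V_p directly, so P = V_p² / R2.
P_R2 = (23.55)² / 81.4 = 6.814 W

6.81 W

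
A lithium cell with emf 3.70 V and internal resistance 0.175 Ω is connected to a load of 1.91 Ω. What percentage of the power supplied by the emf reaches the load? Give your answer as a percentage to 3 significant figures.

The source delivers εI, of which I²R reaches the load and I²r is lost; since I is common, η = R/(R+r).
η = R / (R + r) = 1.91 / (1.91 + 0.175) = 0.9161

91.6 %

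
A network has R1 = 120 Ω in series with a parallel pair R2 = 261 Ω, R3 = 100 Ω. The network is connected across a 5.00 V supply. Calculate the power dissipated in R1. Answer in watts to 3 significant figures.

Replace R2 and R3 with their parallel equivalent so the circuit becomes R1 in series with R_p.
R_p = (261×100)/(261+100) = 72.30 Ω
R_total = 120 + 72.30 = 192.3 Ω
I = V / R_total = 5.00 / 192.3 = 0.02600 A
The full supply current passes through R1: P = I²R.
P_R1 = (0.02600)² × 120 = 0.08113 W

0.0811 W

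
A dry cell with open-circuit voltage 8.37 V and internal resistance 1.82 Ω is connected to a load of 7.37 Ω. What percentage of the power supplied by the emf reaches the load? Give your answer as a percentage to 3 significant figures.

Efficiency is P_load / P_total. With a series r and R sharing the same I, P = I²R for each, so η = R/(R+r).
η = R / (R + r) = 7.37 / (7.37 + 1.82) = 0.8020

80.2 %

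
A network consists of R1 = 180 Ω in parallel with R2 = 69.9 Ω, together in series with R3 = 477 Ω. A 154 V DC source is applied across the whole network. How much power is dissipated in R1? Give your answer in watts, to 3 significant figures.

Collapse the R1‖R2 pair into one equivalent R_p; then R_p and R3 form a series string.
R_p = (180×69.9)/(180+69.9) = 50.35 Ω
R_total = R_p + 477 = 50.35 + 477 = 527.3 Ω
I = V / R_total = 154 / 527.3 = 0.2920 A
Voltage across the parallel pair: V_p = I × R_p = 0.2920 × 50.35 = 14.70 V
R1 sits across V_p; its power is V_p²/R.
P_R1 = (14.70)² / 180 = 1.201 W

1.20 W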